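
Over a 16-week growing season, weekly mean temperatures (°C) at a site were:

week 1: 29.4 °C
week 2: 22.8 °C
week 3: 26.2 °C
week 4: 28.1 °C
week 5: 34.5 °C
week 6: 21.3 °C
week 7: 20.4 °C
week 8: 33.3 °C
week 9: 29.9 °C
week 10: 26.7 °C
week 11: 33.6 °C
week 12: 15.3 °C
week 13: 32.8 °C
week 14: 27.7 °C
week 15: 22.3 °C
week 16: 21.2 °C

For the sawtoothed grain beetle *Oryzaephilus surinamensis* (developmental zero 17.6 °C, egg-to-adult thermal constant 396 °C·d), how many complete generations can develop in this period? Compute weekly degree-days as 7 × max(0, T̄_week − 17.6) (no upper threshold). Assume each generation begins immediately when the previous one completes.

Weekly DD (7 × max(0, T̄ − 17.6)): 82.6, 36.4, 60.2, 73.5, 118.3, 25.9, 19.6, 109.9, 86.1, 63.7, 112.0, 0.0, 106.4, 70.7, 32.9, 25.2.
Season total = 1023.4 DD.
Complete generations = ⌊1023.4 / 396⌋ = 2.

2 generations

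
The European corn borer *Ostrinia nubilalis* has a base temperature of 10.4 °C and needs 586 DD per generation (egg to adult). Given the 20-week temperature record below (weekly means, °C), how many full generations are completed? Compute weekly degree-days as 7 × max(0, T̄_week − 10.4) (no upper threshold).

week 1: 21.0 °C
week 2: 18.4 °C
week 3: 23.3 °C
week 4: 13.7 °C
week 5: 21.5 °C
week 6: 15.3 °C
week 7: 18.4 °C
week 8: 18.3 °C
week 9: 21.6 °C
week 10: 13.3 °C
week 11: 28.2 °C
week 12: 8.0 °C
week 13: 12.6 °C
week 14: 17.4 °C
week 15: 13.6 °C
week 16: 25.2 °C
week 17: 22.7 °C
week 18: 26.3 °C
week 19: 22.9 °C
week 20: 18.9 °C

Weekly DD (7 × max(0, T̄ − 10.4)): 74.2, 56.0, 90.3, 23.1, 77.7, 34.3, 56.0, 55.3, 78.4, 20.3, 124.6, 0.0, 15.4, 49.0, 22.4, 103.6, 86.1, 111.3, 87.5, 59.5.
Season total = 1225.0 DD.
Complete generations = ⌊1225.0 / 586⌋ = 2.

2 generations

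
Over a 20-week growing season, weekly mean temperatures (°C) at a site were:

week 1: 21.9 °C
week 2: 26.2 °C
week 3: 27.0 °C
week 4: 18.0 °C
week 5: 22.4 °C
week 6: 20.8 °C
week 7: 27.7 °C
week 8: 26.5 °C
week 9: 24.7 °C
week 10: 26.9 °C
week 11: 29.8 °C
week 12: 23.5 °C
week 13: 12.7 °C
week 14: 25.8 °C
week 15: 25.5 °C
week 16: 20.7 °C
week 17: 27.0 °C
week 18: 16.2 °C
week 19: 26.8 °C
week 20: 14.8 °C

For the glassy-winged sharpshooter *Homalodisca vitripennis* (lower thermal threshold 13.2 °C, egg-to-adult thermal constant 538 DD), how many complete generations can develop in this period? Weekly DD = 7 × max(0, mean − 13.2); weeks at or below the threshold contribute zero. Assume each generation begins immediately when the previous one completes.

Weekly DD (7 × max(0, T̄ − 13.2)): 60.9, 91.0, 96.6, 33.6, 64.4, 53.2, 101.5, 93.1, 80.5, 95.9, 116.2, 72.1, 0.0, 88.2, 86.1, 52.5, 96.6, 21.0, 95.2, 11.2.
Season total = 1409.8 DD.
Complete generations = ⌊1409.8 / 538⌋ = 2.

2 generations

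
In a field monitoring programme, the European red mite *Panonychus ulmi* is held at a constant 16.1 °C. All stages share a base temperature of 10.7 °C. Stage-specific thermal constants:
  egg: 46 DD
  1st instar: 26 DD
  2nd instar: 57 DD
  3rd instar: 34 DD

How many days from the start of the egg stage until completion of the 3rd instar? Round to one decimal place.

Daily accumulation at 16.1 °C = 16.1 − 10.7 = 5.4 DD/day.
Total K = 46 + 26 + 57 + 34 = 163 DD.
Total duration = 163 / 5.4 = 30.185 ≈ 30.2 days.

30.2 days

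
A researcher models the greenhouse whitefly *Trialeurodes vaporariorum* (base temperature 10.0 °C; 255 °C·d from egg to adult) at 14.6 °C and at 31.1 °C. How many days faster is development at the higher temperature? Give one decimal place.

At 14.6 °C: 255 / (14.6 − 10.0) = 255 / 4.6 = 55.435 d.
At 31.1 °C: 255 / (31.1 − 10.0) = 255 / 21.1 = 12.085 d.
Difference = |55.435 − 12.085| = 43.349 ≈ 43.3 days.

43.3 days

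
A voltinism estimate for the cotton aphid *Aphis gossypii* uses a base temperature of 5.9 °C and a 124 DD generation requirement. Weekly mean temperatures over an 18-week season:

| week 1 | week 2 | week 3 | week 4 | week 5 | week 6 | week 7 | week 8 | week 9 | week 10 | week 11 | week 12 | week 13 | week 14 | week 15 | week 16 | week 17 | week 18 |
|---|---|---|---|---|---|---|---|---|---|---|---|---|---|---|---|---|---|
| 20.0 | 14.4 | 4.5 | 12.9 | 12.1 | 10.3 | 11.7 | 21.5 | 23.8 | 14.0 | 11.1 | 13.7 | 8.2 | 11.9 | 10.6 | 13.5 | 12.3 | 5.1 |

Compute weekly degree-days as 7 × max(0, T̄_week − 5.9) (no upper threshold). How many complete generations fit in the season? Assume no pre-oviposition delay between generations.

Weekly DD (7 × max(0, T̄ − 5.9)): 98.7, 59.5, 0.0, 49.0, 43.4, 30.8, 40.6, 109.2, 125.3, 56.7, 36.4, 54.6, 16.1, 42.0, 32.9, 53.2, 44.8, 0.0.
Season total = 893.2 DD.
Complete generations = ⌊893.2 / 124⌋ = 7.

7 generations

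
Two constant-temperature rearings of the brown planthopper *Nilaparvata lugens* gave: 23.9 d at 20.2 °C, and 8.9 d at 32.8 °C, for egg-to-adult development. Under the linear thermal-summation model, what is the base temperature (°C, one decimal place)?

Equal thermal constants: D₁(T₁ − T_b) = D₂(T₂ − T_b).
23.9·(20.2 − T_b) = 8.9·(32.8 − T_b)
T_b = (23.9·20.2 − 8.9·32.8) / (23.9 − 8.9) = 190.86 / 15.0 = 12.724 °C ≈ 12.7 °C.

12.7 °C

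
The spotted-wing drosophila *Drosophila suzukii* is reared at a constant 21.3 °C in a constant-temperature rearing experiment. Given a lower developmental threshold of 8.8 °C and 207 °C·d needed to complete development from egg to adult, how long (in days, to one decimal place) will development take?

Daily accumulation = 21.3 − 8.8 = 12.5 DD/day.
Duration = 207 / 12.5 = 16.560 ≈ 16.6 days.

16.6 days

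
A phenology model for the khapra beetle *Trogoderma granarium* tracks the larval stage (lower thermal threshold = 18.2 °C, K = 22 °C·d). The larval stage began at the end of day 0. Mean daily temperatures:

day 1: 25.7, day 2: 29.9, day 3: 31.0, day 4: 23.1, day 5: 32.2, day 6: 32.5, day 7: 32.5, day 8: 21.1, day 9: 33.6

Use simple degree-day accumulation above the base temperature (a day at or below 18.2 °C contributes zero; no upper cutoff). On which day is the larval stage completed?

Daily DD above 18.2 °C: 7.5, 11.7, 12.8, 4.9, 14.0, 14.3, 14.3, 2.9, 15.4.
Cumulative: 7.5, 19.2, 32.0, 36.9, 50.9, 65.2, 79.5, 82.4, 97.8.
The total first reaches 22 DD on day 3.

day 3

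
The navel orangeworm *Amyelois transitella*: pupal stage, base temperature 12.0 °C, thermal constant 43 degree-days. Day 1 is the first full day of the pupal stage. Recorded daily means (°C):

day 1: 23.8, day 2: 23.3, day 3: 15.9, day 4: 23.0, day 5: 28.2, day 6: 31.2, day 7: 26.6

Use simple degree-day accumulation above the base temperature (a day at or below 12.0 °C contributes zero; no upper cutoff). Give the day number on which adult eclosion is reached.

Daily DD above 12.0 °C: 11.8, 11.3, 3.9, 11.0, 16.2, 19.2, 14.6.
Cumulative: 11.8, 23.1, 27.0, 38.0, 54.2, 73.4, 88.0.
The total first reaches 43 DD on day 5.

day 5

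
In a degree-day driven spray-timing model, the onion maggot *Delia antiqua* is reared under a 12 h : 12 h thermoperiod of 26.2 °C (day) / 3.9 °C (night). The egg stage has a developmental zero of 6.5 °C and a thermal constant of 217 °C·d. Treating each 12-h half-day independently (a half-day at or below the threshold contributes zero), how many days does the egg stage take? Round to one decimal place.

22.0 days

Day half: max(0, 26.2 − 6.5) × 0.5 = 19.7 × 0.5 = 9.85 DD.
Night half: max(0, 3.9 − 6.5) × 0.5 = 0.0 × 0.5 = 0.00 DD.
Per 24 h: 9.85 DD/day.
Duration = 217 / 9.85 = 22.030 ≈ 22.0 days.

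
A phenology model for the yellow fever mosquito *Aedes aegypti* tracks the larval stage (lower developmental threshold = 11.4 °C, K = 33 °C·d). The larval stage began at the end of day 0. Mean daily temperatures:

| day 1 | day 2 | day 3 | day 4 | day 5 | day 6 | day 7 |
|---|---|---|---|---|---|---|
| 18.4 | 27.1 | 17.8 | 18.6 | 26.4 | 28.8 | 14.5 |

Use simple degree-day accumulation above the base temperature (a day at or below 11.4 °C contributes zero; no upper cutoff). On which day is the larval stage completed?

Daily DD above 11.4 °C: 7.0, 15.7, 6.4, 7.2, 15.0, 17.4, 3.1.
Cumulative: 7.0, 22.7, 29.1, 36.3, 51.3, 68.7, 71.8.
The total first reaches 33 DD on day 4.

day 4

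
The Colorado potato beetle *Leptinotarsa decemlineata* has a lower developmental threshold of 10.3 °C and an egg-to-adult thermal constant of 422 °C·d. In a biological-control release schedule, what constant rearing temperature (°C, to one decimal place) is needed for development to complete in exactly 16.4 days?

Required daily accumulation = 422 / 16.4 = 25.732 DD/day.
T = T_base + 25.732 = 10.3 + 25.732 = 36.032 ≈ 36.0 °C.

36.0 °C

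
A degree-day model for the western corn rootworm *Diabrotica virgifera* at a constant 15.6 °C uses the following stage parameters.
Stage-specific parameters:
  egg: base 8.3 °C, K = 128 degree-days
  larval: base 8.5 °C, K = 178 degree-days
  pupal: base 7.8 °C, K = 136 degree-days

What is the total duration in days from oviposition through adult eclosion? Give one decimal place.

egg: 128 / (15.6 − 8.3) = 128 / 7.3 = 17.534 d.
larval: 178 / (15.6 − 8.5) = 178 / 7.1 = 25.070 d.
pupal: 136 / (15.6 − 7.8) = 136 / 7.8 = 17.436 d.
Sum = 60.041 ≈ 60.0 days.

60.0 days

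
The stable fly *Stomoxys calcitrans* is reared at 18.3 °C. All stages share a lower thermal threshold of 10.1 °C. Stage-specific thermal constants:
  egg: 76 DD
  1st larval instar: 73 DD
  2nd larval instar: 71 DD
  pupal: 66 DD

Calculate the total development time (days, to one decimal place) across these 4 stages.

34.9 days

Daily accumulation at 18.3 °C = 18.3 − 10.1 = 8.2 DD/day.
Total K = 76 + 73 + 71 + 66 = 286 DD.
Total duration = 286 / 8.2 = 34.878 ≈ 34.9 days.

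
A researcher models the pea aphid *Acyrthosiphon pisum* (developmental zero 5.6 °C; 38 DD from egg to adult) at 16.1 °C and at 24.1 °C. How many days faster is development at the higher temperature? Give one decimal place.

At 16.1 °C: 38 / (16.1 − 5.6) = 38 / 10.5 = 3.619 d.
At 24.1 °C: 38 / (24.1 − 5.6) = 38 / 18.5 = 2.054 d.
Difference = |3.619 − 2.054| = 1.565 ≈ 1.6 days.

1.6 days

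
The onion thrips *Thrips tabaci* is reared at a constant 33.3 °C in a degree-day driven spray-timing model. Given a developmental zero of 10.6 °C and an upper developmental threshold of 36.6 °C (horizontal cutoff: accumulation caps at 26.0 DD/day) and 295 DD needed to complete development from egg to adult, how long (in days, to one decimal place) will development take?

Daily accumulation = 33.3 − 10.6 = 22.7 DD/day.
Duration = 295 / 22.7 = 12.996 ≈ 13.0 days.

13.0 days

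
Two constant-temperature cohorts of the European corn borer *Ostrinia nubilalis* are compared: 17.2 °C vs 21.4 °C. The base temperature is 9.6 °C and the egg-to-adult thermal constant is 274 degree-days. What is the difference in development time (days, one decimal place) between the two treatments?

At 17.2 °C: 274 / (17.2 − 9.6) = 274 / 7.6 = 36.053 d.
At 21.4 °C: 274 / (21.4 − 9.6) = 274 / 11.8 = 23.220 d.
Difference = |36.053 − 23.220| = 12.832 ≈ 12.8 days.

12.8 days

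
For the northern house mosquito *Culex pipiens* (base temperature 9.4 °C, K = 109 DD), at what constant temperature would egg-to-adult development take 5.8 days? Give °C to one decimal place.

28.2 °C

Required daily accumulation = 109 / 5.8 = 18.793 DD/day.
T = T_base + 18.793 = 9.4 + 18.793 = 28.193 ≈ 28.2 °C.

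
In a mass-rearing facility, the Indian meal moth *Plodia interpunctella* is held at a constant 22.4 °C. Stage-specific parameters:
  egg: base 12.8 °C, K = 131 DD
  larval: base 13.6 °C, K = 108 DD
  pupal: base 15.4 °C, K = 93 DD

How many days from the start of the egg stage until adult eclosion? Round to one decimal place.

39.2 days

egg: 131 / (22.4 − 12.8) = 131 / 9.6 = 13.646 d.
larval: 108 / (22.4 − 13.6) = 108 / 8.8 = 12.273 d.
pupal: 93 / (22.4 − 15.4) = 93 / 7.0 = 13.286 d.
Sum = 39.204 ≈ 39.2 days.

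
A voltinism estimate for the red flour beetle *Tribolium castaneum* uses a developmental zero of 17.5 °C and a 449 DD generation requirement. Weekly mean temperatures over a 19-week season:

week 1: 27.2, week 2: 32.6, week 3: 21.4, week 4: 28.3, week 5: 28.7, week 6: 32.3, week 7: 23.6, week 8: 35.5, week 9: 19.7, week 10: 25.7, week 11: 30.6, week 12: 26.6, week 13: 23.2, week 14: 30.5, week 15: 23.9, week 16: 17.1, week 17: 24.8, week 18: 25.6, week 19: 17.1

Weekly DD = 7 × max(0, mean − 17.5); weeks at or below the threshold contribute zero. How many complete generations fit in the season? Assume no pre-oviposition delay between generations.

2 generations

Weekly DD (7 × max(0, T̄ − 17.5)): 67.9, 105.7, 27.3, 75.6, 78.4, 103.6, 42.7, 126.0, 15.4, 57.4, 91.7, 63.7, 39.9, 91.0, 44.8, 0.0, 51.1, 56.7, 0.0.
Season total = 1138.9 DD.
Complete generations = ⌊1138.9 / 449⌋ = 2.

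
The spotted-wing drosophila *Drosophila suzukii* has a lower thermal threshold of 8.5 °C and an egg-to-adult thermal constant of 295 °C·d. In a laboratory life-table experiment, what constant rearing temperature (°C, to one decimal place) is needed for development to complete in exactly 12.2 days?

Required daily accumulation = 295 / 12.2 = 24.180 DD/day.
T = T_base + 24.180 = 8.5 + 24.180 = 32.680 ≈ 32.7 °C.

32.7 °C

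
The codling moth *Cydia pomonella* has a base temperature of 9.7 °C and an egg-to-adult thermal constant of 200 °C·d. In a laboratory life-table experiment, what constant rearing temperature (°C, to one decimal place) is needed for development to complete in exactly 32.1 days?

Required daily accumulation = 200 / 32.1 = 6.231 DD/day.
T = T_base + 6.231 = 9.7 + 6.231 = 15.931 ≈ 15.9 °C.

15.9 °C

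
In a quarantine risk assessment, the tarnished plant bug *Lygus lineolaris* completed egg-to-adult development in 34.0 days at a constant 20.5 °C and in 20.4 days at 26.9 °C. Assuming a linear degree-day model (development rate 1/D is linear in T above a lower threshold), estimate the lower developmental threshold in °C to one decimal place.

Equal thermal constants: D₁(T₁ − T_b) = D₂(T₂ − T_b).
34.0·(20.5 − T_b) = 20.4·(26.9 − T_b)
T_b = (34.0·20.5 − 20.4·26.9) / (34.0 − 20.4) = 148.24 / 13.6 = 10.900 °C ≈ 10.9 °C.

10.9 °C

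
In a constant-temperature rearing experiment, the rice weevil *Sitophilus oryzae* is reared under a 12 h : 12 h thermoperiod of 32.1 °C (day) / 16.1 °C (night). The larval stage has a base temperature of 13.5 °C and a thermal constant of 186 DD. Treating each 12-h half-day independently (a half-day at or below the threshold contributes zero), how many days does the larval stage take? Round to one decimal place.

17.5 days

Day half: max(0, 32.1 − 13.5) × 0.5 = 18.6 × 0.5 = 9.30 DD.
Night half: max(0, 16.1 − 13.5) × 0.5 = 2.6 × 0.5 = 1.30 DD.
Per 24 h: 10.60 DD/day.
Duration = 186 / 10.60 = 17.547 ≈ 17.5 days.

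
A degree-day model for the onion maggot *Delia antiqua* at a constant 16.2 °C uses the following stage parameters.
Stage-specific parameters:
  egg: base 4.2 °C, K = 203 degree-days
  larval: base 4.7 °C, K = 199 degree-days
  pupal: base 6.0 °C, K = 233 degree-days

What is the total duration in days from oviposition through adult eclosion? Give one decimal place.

egg: 203 / (16.2 − 4.2) = 203 / 12.0 = 16.917 d.
larval: 199 / (16.2 − 4.7) = 199 / 11.5 = 17.304 d.
pupal: 233 / (16.2 − 6.0) = 233 / 10.2 = 22.843 d.
Sum = 57.064 ≈ 57.1 days.

57.1 days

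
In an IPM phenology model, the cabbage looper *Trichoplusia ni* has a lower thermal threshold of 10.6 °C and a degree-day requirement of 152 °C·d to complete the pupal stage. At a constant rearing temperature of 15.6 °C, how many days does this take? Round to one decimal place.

30.4 days

Daily accumulation = 15.6 − 10.6 = 5.0 DD/day.
Duration = 152 / 5.0 = 30.400 ≈ 30.4 days.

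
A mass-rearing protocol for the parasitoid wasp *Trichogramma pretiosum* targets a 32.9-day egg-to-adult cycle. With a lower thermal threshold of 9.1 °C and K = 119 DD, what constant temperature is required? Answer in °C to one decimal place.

Required daily accumulation = 119 / 32.9 = 3.617 DD/day.
T = T_base + 3.617 = 9.1 + 3.617 = 12.717 ≈ 12.7 °C.

12.7 °C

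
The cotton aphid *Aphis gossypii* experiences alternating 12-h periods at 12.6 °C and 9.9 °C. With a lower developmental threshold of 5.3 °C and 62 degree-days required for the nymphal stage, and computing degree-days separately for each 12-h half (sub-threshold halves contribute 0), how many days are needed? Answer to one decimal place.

Day half: max(0, 12.6 − 5.3) × 0.5 = 7.3 × 0.5 = 3.65 DD.
Night half: max(0, 9.9 − 5.3) × 0.5 = 4.6 × 0.5 = 2.30 DD.
Per 24 h: 5.95 DD/day.
Duration = 62 / 5.95 = 10.420 ≈ 10.4 days.

10.4 days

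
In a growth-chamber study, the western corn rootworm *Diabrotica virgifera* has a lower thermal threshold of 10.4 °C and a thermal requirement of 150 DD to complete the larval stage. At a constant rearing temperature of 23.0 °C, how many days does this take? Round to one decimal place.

Daily accumulation = 23.0 − 10.4 = 12.6 DD/day.
Duration = 150 / 12.6 = 11.905 ≈ 11.9 days.

11.9 days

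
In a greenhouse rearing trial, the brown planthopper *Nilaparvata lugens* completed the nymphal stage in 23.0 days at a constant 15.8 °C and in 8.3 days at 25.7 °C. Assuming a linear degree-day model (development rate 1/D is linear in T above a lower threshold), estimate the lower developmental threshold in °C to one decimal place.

10.2 °C

Under the model K = D·(T − T_b), so D₁·(T₁ − T_b) = D₂·(T₂ − T_b).
23.0·(15.8 − T_b) = 8.3·(25.7 − T_b)
T_b = (23.0·15.8 − 8.3·25.7) / (23.0 − 8.3) = 150.09 / 14.7 = 10.210 °C ≈ 10.2 °C.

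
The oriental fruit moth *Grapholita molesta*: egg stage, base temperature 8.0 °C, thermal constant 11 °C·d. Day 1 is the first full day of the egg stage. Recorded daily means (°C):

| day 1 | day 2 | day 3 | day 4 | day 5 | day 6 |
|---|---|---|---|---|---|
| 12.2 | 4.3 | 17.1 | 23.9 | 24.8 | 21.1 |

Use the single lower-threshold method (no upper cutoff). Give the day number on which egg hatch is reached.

day 3

Daily DD above 8.0 °C: 4.2, 0.0, 9.1, 15.9, 16.8, 13.1.
Cumulative: 4.2, 4.2, 13.3, 29.2, 46.0, 59.1.
The total first reaches 11 DD on day 3.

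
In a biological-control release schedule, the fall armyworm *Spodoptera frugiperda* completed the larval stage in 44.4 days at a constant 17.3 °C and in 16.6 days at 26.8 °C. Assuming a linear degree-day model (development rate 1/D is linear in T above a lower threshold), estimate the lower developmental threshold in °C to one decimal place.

Equal thermal constants: D₁(T₁ − T_b) = D₂(T₂ − T_b).
44.4·(17.3 − T_b) = 16.6·(26.8 − T_b)
T_b = (44.4·17.3 − 16.6·26.8) / (44.4 − 16.6) = 323.24 / 27.8 = 11.627 °C ≈ 11.6 °C.

11.6 °C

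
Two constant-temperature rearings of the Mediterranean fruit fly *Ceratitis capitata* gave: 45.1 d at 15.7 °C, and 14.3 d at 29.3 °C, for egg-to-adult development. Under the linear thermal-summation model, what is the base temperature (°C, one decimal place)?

9.4 °C

Equal thermal constants: D₁(T₁ − T_b) = D₂(T₂ − T_b).
45.1·(15.7 − T_b) = 14.3·(29.3 − T_b)
T_b = (45.1·15.7 − 14.3·29.3) / (45.1 − 14.3) = 289.08 / 30.8 = 9.386 °C ≈ 9.4 °C.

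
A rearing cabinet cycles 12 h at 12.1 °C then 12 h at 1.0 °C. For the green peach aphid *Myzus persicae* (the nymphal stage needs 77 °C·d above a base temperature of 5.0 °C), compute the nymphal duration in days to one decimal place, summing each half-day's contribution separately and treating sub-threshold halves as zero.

Day half: max(0, 12.1 − 5.0) × 0.5 = 7.1 × 0.5 = 3.55 DD.
Night half: max(0, 1.0 − 5.0) × 0.5 = 0.0 × 0.5 = 0.00 DD.
Per 24 h: 3.55 DD/day.
Duration = 77 / 3.55 = 21.690 ≈ 21.7 days.

21.7 days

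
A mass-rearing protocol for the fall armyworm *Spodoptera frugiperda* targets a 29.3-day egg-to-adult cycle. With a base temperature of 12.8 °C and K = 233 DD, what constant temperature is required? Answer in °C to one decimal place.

Required daily accumulation = 233 / 29.3 = 7.952 DD/day.
T = T_base + 7.952 = 12.8 + 7.952 = 20.752 ≈ 20.8 °C.

20.8 °C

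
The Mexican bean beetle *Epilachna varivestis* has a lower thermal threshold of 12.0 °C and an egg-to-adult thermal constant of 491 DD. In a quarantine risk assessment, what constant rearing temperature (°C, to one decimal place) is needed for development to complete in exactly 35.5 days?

Required daily accumulation = 491 / 35.5 = 13.831 DD/day.
T = T_base + 13.831 = 12.0 + 13.831 = 25.831 ≈ 25.8 °C.

25.8 °C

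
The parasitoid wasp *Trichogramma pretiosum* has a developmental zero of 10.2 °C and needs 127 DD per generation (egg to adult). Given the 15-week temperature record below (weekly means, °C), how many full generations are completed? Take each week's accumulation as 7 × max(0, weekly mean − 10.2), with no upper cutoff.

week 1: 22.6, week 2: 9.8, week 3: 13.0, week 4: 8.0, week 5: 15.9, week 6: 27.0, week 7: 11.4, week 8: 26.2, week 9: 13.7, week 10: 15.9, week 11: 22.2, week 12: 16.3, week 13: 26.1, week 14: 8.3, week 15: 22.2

6 generations

Weekly DD (7 × max(0, T̄ − 10.2)): 86.8, 0.0, 19.6, 0.0, 39.9, 117.6, 8.4, 112.0, 24.5, 39.9, 84.0, 42.7, 111.3, 0.0, 84.0.
Season total = 770.7 DD.
Complete generations = ⌊770.7 / 127⌋ = 6.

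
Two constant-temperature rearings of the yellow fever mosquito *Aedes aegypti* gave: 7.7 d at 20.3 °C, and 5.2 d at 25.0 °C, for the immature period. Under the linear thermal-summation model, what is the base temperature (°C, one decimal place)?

10.5 °C

Equal thermal constants: D₁(T₁ − T_b) = D₂(T₂ − T_b).
7.7·(20.3 − T_b) = 5.2·(25.0 − T_b)
T_b = (7.7·20.3 − 5.2·25.0) / (7.7 − 5.2) = 26.31 / 2.5 = 10.524 °C ≈ 10.5 °C.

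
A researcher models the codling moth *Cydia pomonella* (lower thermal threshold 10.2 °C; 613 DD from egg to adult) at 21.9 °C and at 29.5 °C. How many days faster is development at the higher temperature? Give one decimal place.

20.6 days

At 21.9 °C: 613 / (21.9 − 10.2) = 613 / 11.7 = 52.393 d.
At 29.5 °C: 613 / (29.5 − 10.2) = 613 / 19.3 = 31.762 d.
Difference = |52.393 − 31.762| = 20.632 ≈ 20.6 days.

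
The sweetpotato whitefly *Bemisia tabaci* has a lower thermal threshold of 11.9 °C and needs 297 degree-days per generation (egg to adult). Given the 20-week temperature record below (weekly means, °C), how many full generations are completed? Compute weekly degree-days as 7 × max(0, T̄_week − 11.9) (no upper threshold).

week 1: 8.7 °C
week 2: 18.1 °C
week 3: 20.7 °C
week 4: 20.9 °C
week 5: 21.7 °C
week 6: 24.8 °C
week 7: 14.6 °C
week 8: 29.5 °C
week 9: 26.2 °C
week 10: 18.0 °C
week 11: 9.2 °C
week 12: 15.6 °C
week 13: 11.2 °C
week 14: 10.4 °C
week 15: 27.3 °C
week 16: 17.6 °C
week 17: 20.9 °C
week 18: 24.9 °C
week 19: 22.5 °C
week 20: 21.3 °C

Weekly DD (7 × max(0, T̄ − 11.9)): 0.0, 43.4, 61.6, 63.0, 68.6, 90.3, 18.9, 123.2, 100.1, 42.7, 0.0, 25.9, 0.0, 0.0, 107.8, 39.9, 63.0, 91.0, 74.2, 65.8.
Season total = 1079.4 DD.
Complete generations = ⌊1079.4 / 297⌋ = 3.

3 generations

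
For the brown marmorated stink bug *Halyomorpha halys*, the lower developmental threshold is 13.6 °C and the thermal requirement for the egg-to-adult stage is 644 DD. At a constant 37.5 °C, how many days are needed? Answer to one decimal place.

Daily accumulation = 37.5 − 13.6 = 23.9 DD/day.
Duration = 644 / 23.9 = 26.946 ≈ 26.9 days.

26.9 days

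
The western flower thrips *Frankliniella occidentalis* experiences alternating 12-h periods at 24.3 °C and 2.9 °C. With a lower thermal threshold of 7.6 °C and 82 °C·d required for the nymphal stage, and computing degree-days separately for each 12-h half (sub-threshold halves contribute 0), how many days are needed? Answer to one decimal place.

Day half: max(0, 24.3 − 7.6) × 0.5 = 16.7 × 0.5 = 8.35 DD.
Night half: max(0, 2.9 − 7.6) × 0.5 = 0.0 × 0.5 = 0.00 DD.
Per 24 h: 8.35 DD/day.
Duration = 82 / 8.35 = 9.820 ≈ 9.8 days.

9.8 days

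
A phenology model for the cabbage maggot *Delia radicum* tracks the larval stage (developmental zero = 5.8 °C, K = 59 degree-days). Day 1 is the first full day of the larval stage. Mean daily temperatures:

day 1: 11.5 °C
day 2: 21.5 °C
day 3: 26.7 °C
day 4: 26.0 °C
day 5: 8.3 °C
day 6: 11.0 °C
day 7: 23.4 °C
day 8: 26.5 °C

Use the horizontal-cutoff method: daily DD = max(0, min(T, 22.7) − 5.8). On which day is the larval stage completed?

day 6

Daily DD above 5.8 °C (capped at 16.9): 5.7, 15.7, 16.9, 16.9, 2.5, 5.2, 16.9, 16.9.
Cumulative: 5.7, 21.4, 38.3, 55.2, 57.7, 62.9, 79.8, 96.7.
The total first reaches 59 DD on day 6.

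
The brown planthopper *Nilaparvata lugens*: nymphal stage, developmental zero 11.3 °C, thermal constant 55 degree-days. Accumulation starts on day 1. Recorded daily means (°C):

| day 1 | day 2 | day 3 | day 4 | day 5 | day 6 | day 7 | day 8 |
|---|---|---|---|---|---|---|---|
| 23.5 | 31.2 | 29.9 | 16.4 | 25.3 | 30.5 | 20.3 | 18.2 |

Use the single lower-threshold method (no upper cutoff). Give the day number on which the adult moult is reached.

day 4

Daily DD above 11.3 °C: 12.2, 19.9, 18.6, 5.1, 14.0, 19.2, 9.0, 6.9.
Cumulative: 12.2, 32.1, 50.7, 55.8, 69.8, 89.0, 98.0, 104.9.
The total first reaches 55 DD on day 4.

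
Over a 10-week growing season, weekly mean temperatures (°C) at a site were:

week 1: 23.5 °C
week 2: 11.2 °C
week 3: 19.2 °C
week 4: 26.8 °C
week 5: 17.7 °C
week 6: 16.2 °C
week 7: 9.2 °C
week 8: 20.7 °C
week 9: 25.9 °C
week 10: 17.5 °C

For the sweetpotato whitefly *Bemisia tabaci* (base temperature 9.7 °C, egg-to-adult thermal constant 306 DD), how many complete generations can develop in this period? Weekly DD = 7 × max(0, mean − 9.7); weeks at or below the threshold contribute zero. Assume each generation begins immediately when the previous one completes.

2 generations

Weekly DD (7 × max(0, T̄ − 9.7)): 96.6, 10.5, 66.5, 119.7, 56.0, 45.5, 0.0, 77.0, 113.4, 54.6.
Season total = 639.8 DD.
Complete generations = ⌊639.8 / 306⌋ = 2.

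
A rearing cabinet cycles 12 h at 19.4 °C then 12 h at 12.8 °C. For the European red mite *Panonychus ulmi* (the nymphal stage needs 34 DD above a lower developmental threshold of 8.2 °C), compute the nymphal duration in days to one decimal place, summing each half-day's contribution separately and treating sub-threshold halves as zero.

Day half: max(0, 19.4 − 8.2) × 0.5 = 11.2 × 0.5 = 5.60 DD.
Night half: max(0, 12.8 − 8.2) × 0.5 = 4.6 × 0.5 = 2.30 DD.
Per 24 h: 7.90 DD/day.
Duration = 34 / 7.90 = 4.304 ≈ 4.3 days.

4.3 days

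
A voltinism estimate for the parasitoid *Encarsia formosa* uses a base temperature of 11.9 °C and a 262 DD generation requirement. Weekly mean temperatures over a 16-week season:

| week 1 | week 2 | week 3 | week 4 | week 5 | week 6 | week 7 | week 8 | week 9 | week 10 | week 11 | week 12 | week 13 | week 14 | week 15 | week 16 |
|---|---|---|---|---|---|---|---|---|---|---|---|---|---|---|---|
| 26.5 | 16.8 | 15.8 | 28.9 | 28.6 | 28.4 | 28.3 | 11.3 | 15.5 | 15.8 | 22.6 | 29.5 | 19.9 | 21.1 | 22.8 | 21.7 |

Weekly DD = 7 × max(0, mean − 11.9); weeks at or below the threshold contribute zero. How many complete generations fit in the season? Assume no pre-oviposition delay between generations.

4 generations

Weekly DD (7 × max(0, T̄ − 11.9)): 102.2, 34.3, 27.3, 119.0, 116.9, 115.5, 114.8, 0.0, 25.2, 27.3, 74.9, 123.2, 56.0, 64.4, 76.3, 68.6.
Season total = 1145.9 DD.
Complete generations = ⌊1145.9 / 262⌋ = 4.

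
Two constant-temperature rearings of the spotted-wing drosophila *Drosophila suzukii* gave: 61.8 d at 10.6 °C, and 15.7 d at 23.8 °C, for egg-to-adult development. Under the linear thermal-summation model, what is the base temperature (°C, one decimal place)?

6.1 °C

Linear rate model ⇒ the product D·(T − T_b) is constant across temperatures.
61.8·(10.6 − T_b) = 15.7·(23.8 − T_b)
T_b = (61.8·10.6 − 15.7·23.8) / (61.8 − 15.7) = 281.42 / 46.1 = 6.105 °C ≈ 6.1 °C.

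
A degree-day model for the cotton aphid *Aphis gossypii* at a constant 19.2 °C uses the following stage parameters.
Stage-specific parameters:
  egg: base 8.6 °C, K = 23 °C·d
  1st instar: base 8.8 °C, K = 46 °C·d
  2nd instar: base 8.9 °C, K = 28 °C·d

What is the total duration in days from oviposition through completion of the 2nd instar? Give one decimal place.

9.3 days

egg: 23 / (19.2 − 8.6) = 23 / 10.6 = 2.170 d.
1st instar: 46 / (19.2 − 8.8) = 46 / 10.4 = 4.423 d.
2nd instar: 28 / (19.2 − 8.9) = 28 / 10.3 = 2.718 d.
Sum = 9.311 ≈ 9.3 days.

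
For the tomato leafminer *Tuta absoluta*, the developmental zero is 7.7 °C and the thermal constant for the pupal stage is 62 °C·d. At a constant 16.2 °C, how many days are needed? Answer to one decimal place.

Daily accumulation = 16.2 − 7.7 = 8.5 DD/day.
Duration = 62 / 8.5 = 7.294 ≈ 7.3 days.

7.3 days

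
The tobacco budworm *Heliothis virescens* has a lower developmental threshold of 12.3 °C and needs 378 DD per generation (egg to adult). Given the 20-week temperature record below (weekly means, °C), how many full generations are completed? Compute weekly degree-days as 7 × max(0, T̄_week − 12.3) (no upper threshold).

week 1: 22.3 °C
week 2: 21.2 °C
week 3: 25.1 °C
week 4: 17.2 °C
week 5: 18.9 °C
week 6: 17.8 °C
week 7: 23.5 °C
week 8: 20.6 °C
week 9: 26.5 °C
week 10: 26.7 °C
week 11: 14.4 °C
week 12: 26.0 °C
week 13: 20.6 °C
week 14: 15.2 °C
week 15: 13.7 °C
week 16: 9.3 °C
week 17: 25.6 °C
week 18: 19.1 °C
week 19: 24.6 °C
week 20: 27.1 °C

3 generations

Weekly DD (7 × max(0, T̄ − 12.3)): 70.0, 62.3, 89.6, 34.3, 46.2, 38.5, 78.4, 58.1, 99.4, 100.8, 14.7, 95.9, 58.1, 20.3, 9.8, 0.0, 93.1, 47.6, 86.1, 103.6.
Season total = 1206.8 DD.
Complete generations = ⌊1206.8 / 378⌋ = 3.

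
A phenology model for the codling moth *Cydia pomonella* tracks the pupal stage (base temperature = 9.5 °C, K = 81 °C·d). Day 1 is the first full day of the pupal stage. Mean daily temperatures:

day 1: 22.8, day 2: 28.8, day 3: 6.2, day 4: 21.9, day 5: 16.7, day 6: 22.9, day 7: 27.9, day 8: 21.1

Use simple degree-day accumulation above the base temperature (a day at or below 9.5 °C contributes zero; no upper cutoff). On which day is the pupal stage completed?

day 7

Daily DD above 9.5 °C: 13.3, 19.3, 0.0, 12.4, 7.2, 13.4, 18.4, 11.6.
Cumulative: 13.3, 32.6, 32.6, 45.0, 52.2, 65.6, 84.0, 95.6.
The total first reaches 81 DD on day 7.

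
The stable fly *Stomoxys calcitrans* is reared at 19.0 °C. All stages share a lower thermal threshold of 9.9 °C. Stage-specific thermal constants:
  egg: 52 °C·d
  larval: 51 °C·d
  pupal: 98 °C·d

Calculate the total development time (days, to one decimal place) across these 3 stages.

22.1 days

Daily accumulation at 19.0 °C = 19.0 − 9.9 = 9.1 DD/day.
Total K = 52 + 51 + 98 = 201 DD.
Total duration = 201 / 9.1 = 22.088 ≈ 22.1 days.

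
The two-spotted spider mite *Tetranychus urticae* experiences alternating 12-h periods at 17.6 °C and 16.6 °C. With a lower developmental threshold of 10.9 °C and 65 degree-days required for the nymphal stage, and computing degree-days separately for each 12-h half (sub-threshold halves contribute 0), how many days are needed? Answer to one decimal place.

10.5 days

Day half: max(0, 17.6 − 10.9) × 0.5 = 6.7 × 0.5 = 3.35 DD.
Night half: max(0, 16.6 − 10.9) × 0.5 = 5.7 × 0.5 = 2.85 DD.
Per 24 h: 6.20 DD/day.
Duration = 65 / 6.20 = 10.484 ≈ 10.5 days.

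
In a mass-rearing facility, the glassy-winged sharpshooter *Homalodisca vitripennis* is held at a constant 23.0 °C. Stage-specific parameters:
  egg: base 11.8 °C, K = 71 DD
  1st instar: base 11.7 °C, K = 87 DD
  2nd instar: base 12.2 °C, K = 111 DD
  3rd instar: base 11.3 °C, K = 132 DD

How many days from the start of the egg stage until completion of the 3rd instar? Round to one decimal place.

egg: 71 / (23.0 − 11.8) = 71 / 11.2 = 6.339 d.
1st instar: 87 / (23.0 − 11.7) = 87 / 11.3 = 7.699 d.
2nd instar: 111 / (23.0 − 12.2) = 111 / 10.8 = 10.278 d.
3rd instar: 132 / (23.0 − 11.3) = 132 / 11.7 = 11.282 d.
Sum = 35.598 ≈ 35.6 days.

35.6 days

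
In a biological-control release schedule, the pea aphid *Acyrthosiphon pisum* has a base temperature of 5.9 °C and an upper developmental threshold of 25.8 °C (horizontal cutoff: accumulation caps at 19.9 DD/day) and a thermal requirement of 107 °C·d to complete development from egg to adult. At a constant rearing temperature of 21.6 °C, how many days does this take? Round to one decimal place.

Daily accumulation = 21.6 − 5.9 = 15.7 DD/day.
Duration = 107 / 15.7 = 6.815 ≈ 6.8 days.

6.8 days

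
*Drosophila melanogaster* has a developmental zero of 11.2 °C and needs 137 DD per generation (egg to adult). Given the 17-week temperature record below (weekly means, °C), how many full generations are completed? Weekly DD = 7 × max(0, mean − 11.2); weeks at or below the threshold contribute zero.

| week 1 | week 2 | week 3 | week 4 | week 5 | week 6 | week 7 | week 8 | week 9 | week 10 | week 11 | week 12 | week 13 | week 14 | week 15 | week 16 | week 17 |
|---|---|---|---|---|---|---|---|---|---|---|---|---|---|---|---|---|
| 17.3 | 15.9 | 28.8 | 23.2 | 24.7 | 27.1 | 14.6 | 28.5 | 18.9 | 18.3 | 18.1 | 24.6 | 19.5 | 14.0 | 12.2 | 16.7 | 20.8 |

7 generations

Weekly DD (7 × max(0, T̄ − 11.2)): 42.7, 32.9, 123.2, 84.0, 94.5, 111.3, 23.8, 121.1, 53.9, 49.7, 48.3, 93.8, 58.1, 19.6, 7.0, 38.5, 67.2.
Season total = 1069.6 DD.
Complete generations = ⌊1069.6 / 137⌋ = 7.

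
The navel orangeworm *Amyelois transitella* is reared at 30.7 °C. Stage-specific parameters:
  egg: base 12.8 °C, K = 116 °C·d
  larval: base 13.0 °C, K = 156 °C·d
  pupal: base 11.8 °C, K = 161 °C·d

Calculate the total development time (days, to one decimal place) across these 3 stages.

23.8 days

egg: 116 / (30.7 − 12.8) = 116 / 17.9 = 6.480 d.
larval: 156 / (30.7 − 13.0) = 156 / 17.7 = 8.814 d.
pupal: 161 / (30.7 − 11.8) = 161 / 18.9 = 8.519 d.
Sum = 23.813 ≈ 23.8 days.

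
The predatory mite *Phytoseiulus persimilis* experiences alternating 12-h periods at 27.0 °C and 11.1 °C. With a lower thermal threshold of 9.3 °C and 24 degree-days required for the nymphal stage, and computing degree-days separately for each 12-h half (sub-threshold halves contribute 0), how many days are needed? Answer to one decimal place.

2.5 days

Day half: max(0, 27.0 − 9.3) × 0.5 = 17.7 × 0.5 = 8.85 DD.
Night half: max(0, 11.1 − 9.3) × 0.5 = 1.8 × 0.5 = 0.90 DD.
Per 24 h: 9.75 DD/day.
Duration = 24 / 9.75 = 2.462 ≈ 2.5 days.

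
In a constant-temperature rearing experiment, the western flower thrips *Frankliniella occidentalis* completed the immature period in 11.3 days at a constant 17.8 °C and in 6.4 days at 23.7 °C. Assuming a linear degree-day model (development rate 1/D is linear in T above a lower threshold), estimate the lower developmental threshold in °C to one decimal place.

10.1 °C

Linear rate model ⇒ the product D·(T − T_b) is constant across temperatures.
11.3·(17.8 − T_b) = 6.4·(23.7 − T_b)
T_b = (11.3·17.8 − 6.4·23.7) / (11.3 − 6.4) = 49.46 / 4.9 = 10.094 °C ≈ 10.1 °C.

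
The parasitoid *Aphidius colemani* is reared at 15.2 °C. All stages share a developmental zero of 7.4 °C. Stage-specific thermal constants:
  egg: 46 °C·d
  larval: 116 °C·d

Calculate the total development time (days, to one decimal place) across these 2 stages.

20.8 days

Daily accumulation at 15.2 °C = 15.2 − 7.4 = 7.8 DD/day.
Total K = 46 + 116 = 162 DD.
Total duration = 162 / 7.8 = 20.769 ≈ 20.8 days.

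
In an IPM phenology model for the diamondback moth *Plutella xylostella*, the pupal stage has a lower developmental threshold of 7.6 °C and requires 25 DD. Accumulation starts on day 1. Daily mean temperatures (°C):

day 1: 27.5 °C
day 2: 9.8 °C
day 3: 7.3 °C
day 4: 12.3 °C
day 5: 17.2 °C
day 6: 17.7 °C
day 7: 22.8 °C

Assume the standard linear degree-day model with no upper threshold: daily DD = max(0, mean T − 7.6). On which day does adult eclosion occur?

Daily DD above 7.6 °C: 19.9, 2.2, 0.0, 4.7, 9.6, 10.1, 15.2.
Cumulative: 19.9, 22.1, 22.1, 26.8, 36.4, 46.5, 61.7.
The total first reaches 25 DD on day 4.

day 4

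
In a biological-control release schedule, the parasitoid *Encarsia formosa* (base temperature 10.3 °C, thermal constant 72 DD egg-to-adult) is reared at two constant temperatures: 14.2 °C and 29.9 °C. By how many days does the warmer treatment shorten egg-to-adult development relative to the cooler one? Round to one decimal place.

At 14.2 °C: 72 / (14.2 − 10.3) = 72 / 3.9 = 18.462 d.
At 29.9 °C: 72 / (29.9 − 10.3) = 72 / 19.6 = 3.673 d.
Difference = |18.462 − 3.673| = 14.788 ≈ 14.8 days.

14.8 days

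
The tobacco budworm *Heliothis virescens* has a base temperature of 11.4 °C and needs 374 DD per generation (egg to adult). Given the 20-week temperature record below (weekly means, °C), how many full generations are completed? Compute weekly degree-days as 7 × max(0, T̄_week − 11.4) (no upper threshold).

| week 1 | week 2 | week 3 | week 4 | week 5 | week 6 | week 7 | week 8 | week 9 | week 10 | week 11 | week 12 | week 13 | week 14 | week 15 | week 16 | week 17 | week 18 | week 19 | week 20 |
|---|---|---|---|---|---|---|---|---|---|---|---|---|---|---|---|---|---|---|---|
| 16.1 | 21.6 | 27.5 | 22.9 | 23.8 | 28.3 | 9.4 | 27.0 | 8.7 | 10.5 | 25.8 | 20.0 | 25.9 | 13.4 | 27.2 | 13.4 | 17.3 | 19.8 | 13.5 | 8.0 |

3 generations

Weekly DD (7 × max(0, T̄ − 11.4)): 32.9, 71.4, 112.7, 80.5, 86.8, 118.3, 0.0, 109.2, 0.0, 0.0, 100.8, 60.2, 101.5, 14.0, 110.6, 14.0, 41.3, 58.8, 14.7, 0.0.
Season total = 1127.7 DD.
Complete generations = ⌊1127.7 / 374⌋ = 3.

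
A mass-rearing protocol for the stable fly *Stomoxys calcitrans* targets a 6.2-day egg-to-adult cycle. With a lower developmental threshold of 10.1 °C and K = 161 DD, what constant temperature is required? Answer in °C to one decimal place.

Required daily accumulation = 161 / 6.2 = 25.968 DD/day.
T = T_base + 25.968 = 10.1 + 25.968 = 36.068 ≈ 36.1 °C.

36.1 °C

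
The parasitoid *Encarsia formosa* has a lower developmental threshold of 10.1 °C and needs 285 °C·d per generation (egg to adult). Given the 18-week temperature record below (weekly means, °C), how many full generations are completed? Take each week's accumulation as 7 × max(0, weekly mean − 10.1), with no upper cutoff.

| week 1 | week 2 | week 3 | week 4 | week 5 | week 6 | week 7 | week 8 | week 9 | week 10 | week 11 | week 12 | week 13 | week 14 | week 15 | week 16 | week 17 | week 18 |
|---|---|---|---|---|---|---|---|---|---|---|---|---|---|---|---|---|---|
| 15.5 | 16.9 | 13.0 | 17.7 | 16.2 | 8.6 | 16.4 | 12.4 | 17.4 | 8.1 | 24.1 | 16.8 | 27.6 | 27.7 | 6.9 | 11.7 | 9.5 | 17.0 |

Weekly DD (7 × max(0, T̄ − 10.1)): 37.8, 47.6, 20.3, 53.2, 42.7, 0.0, 44.1, 16.1, 51.1, 0.0, 98.0, 46.9, 122.5, 123.2, 0.0, 11.2, 0.0, 48.3.
Season total = 763.0 DD.
Complete generations = ⌊763.0 / 285⌋ = 2.

2 generations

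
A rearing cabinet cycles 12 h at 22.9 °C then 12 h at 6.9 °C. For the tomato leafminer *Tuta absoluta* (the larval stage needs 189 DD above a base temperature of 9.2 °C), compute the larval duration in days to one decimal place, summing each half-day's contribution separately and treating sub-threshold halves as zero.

27.6 days

Day half: max(0, 22.9 − 9.2) × 0.5 = 13.7 × 0.5 = 6.85 DD.
Night half: max(0, 6.9 − 9.2) × 0.5 = 0.0 × 0.5 = 0.00 DD.
Per 24 h: 6.85 DD/day.
Duration = 189 / 6.85 = 27.591 ≈ 27.6 days.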